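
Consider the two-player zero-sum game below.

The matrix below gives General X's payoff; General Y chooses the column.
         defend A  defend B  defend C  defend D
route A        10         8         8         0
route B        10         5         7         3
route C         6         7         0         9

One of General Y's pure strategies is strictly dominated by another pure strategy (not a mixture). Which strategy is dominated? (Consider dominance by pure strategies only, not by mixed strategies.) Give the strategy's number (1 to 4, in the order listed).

1

General Y prefers columns that give General X less. Compare defend A with defend C: 8 < 10, 7 < 10, 0 < 6.
So defend C strictly dominates defend A for General Y; defend A is strictly dominated.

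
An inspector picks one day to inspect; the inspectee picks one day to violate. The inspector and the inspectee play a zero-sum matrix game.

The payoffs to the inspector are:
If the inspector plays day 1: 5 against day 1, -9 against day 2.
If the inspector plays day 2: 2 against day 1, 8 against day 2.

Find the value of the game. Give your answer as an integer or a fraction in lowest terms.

Row minima are -9 and 2, so the inspector's maximin is 2; column maxima are 5 and 8, so the inspectee's minimax is 5. These differ, so the equilibrium is in mixed strategies.
Let the inspector play day 1 with probability p. The inspectee is indifferent when 5p + 2(1−p) = −9p + 8(1−p), giving p = 3/10.
Let the inspectee play day 1 with probability q. The inspector is indifferent when 5q − 9(1−q) = 2q + 8(1−q), giving q = 17/20.
The value is 5·(17/20) + (-9)·(3/20) = 29/10.

29/10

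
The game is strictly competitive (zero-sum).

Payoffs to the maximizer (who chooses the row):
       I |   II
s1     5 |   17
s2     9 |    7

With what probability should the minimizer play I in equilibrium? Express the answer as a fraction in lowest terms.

5/7

Row minima are 5 and 7, so the maximizer's maximin is 7; column maxima are 9 and 17, so the minimizer's minimax is 9. These differ, so the equilibrium is in mixed strategies.
Let the minimizer play I with probability q. The maximizer is indifferent when 5q + 17(1−q) = 9q + 7(1−q), giving q = 5/7.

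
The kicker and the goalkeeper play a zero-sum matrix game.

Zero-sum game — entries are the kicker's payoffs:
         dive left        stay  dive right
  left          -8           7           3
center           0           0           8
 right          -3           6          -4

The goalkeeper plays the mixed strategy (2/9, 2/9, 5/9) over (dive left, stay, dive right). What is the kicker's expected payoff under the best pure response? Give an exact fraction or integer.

left: (-8)·(2/9) + (7)·(2/9) + (3)·(5/9) = 13/9.
center: (0)·(2/9) + (0)·(2/9) + (8)·(5/9) = 40/9.
right: (-3)·(2/9) + (6)·(2/9) + (-4)·(5/9) = -14/9.
The best pure response is center with expected payoff 40/9.

40/9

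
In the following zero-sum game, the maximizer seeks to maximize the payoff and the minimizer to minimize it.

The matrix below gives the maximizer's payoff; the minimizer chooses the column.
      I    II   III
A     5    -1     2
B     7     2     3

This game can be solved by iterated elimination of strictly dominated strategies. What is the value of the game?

2

Column I is strictly dominated by II for the minimizer (-1<5, 2<7); eliminate I.
Row A is strictly dominated by row B (2>-1, 3>2); eliminate A.
Column III is strictly dominated by II for the minimizer (2<3); eliminate III.
Only (B, II) remains, with payoff 2.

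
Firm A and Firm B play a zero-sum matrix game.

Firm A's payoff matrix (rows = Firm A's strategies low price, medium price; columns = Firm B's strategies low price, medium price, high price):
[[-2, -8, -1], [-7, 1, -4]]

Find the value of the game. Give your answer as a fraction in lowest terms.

-29/7

Column high price is strictly dominated by low price for Firm B (it gives Firm A more in every row).
The remaining 2×2 game on (low price, medium price) × (low price, medium price) has no saddle point. Let Firm A play low price with probability p; indifference gives −2p − 7(1−p) = −8p + (1−p), so p = 4/7.
Similarly Firm B's optimal q on low price is 9/14, and the value is -2·(9/14) + (-8)·(5/14) = -29/7.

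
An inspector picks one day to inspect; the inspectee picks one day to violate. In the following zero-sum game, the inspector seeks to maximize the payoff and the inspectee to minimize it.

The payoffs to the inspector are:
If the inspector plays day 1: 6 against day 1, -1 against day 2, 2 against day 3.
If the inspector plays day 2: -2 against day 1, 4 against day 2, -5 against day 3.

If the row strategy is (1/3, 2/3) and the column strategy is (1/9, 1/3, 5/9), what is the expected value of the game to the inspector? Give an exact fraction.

Against (1/9, 1/3, 5/9), each row's expected payoff is day 1: 13/9; day 2: -5/3.
Taking the (1/3, 2/3)-weighted average: (1/3)·(13/9) + (2/3)·(-5/3) = -17/27.

-17/27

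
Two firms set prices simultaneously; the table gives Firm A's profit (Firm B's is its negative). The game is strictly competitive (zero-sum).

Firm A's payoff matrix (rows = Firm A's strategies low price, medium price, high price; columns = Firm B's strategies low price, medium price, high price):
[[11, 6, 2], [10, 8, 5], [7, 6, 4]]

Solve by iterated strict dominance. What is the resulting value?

Column low price is strictly dominated by medium price for Firm B (6<11, 8<10, 6<7); eliminate low price.
Column medium price is strictly dominated by high price for Firm B (2<6, 5<8, 4<6); eliminate medium price.
Row low price is strictly dominated by row medium price (5>2); eliminate low price.
Row high price is strictly dominated by row medium price (5>4); eliminate high price.
Only (medium price, high price) remains, with payoff 5.

5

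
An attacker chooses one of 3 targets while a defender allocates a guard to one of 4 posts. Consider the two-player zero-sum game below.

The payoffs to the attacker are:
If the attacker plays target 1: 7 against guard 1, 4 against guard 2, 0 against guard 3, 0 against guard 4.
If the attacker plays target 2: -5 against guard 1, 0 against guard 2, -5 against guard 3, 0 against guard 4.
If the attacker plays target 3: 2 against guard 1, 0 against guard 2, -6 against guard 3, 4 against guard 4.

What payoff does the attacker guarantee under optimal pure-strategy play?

Row minima: 0, -5, -6 → the attacker's maximin is 0.
Column maxima: 7, 4, 0, 4 → the defender's minimax is 0.
They coincide at (target 1, guard 3), so the value is 0.

0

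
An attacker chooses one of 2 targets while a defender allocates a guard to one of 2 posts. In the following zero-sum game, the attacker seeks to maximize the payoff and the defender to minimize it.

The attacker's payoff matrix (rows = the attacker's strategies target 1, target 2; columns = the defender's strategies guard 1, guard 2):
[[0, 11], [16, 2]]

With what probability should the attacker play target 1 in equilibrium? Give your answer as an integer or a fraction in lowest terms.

Row minima are 0 and 2, so the attacker's maximin is 2; column maxima are 16 and 11, so the defender's minimax is 11. These differ, so the equilibrium is in mixed strategies.
Let the attacker play target 1 with probability p. The defender is indifferent when 16(1−p) = 11p + 2(1−p), giving p = 14/25.

14/25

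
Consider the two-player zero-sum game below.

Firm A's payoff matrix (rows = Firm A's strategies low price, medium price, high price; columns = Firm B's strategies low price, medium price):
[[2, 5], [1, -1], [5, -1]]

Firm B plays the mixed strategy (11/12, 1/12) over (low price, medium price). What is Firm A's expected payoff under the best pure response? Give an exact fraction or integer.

9/2

low price: (2)·(11/12) + (5)·(1/12) = 9/4.
medium price: (1)·(11/12) + (-1)·(1/12) = 5/6.
high price: (5)·(11/12) + (-1)·(1/12) = 9/2.
The best pure response is high price with expected payoff 9/2.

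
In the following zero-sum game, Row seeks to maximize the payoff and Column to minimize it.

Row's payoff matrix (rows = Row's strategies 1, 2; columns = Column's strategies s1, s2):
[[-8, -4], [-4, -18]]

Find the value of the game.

-64/9

Row minima are -8 and -18, so Row's maximin is -8; column maxima are -4 and -4, so Column's minimax is -4. These differ, so the equilibrium is in mixed strategies.
Let Row play 1 with probability p. Column is indifferent when −8p − 4(1−p) = −4p − 18(1−p), giving p = 7/9.
Let Column play s1 with probability q. Row is indifferent when −8q − 4(1−q) = −4q − 18(1−q), giving q = 7/9.
The value is -8·(7/9) + (-4)·(2/9) = -64/9.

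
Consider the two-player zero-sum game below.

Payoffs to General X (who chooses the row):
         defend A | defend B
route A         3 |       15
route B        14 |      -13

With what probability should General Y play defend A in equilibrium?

Row minima are 3 and -13, so General X's maximin is 3; column maxima are 14 and 15, so General Y's minimax is 14. These differ, so the equilibrium is in mixed strategies.
Let General Y play defend A with probability q. General X is indifferent when 3q + 15(1−q) = 14q − 13(1−q), giving q = 28/39.

28/39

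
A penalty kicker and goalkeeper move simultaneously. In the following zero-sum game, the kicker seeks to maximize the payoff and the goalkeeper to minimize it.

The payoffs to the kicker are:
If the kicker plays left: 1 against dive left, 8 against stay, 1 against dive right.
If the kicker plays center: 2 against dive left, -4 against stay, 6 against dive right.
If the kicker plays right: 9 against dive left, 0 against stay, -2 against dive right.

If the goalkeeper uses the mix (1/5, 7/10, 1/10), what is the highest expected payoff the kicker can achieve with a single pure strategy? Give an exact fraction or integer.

59/10

left: (1)·(1/5) + (8)·(7/10) + (1)·(1/10) = 59/10.
center: (2)·(1/5) + (-4)·(7/10) + (6)·(1/10) = -9/5.
right: (9)·(1/5) + (0)·(7/10) + (-2)·(1/10) = 8/5.
The best pure response is left with expected payoff 59/10.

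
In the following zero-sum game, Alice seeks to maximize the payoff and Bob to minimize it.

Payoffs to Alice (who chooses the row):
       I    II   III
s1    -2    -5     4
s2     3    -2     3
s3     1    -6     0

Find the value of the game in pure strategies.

Row minima: -5, -2, -6 → Alice's maximin is -2.
Column maxima: 3, -2, 4 → Bob's minimax is -2.
They coincide at (s2, II), so the value is -2.

-2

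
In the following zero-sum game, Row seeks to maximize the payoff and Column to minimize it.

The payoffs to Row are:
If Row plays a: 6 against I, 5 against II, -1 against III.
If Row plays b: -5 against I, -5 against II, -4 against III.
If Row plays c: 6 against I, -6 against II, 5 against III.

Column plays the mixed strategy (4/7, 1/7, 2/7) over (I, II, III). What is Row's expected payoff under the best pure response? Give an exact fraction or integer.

4

a: (6)·(4/7) + (5)·(1/7) + (-1)·(2/7) = 27/7.
b: (-5)·(4/7) + (-5)·(1/7) + (-4)·(2/7) = -33/7.
c: (6)·(4/7) + (-6)·(1/7) + (5)·(2/7) = 4.
The best pure response is c with expected payoff 4.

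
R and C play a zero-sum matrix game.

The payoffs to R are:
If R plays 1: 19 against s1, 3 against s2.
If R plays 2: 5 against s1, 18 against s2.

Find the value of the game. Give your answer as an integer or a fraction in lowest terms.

Row minima are 3 and 5, so R's maximin is 5; column maxima are 19 and 18, so C's minimax is 18. These differ, so the equilibrium is in mixed strategies.
Let R play 1 with probability p. C is indifferent when 19p + 5(1−p) = 3p + 18(1−p), giving p = 13/29.
Let C play s1 with probability q. R is indifferent when 19q + 3(1−q) = 5q + 18(1−q), giving q = 15/29.
The value is 19·(15/29) + (3)·(14/29) = 327/29.

327/29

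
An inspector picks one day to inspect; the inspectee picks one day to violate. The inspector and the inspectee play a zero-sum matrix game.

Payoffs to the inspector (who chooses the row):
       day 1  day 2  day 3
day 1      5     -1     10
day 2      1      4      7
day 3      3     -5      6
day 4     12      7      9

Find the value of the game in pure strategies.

7

Row minima: -1, 1, -5, 7 → the inspector's maximin is 7.
Column maxima: 12, 7, 10 → the inspectee's minimax is 7.
They coincide at (day 4, day 2), so the value is 7.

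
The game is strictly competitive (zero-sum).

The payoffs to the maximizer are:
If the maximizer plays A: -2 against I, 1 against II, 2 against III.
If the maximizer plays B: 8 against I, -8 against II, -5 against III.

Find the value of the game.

Column III is strictly dominated by II for the minimizer (it gives the maximizer more in every row).
The remaining 2×2 game on (A, B) × (I, II) has no saddle point. Let the maximizer play A with probability p; indifference gives −2p + 8(1−p) = p − 8(1−p), so p = 16/19.
Similarly the minimizer's optimal q on I is 9/19, and the value is -2·(9/19) + (1)·(10/19) = -8/19.

-8/19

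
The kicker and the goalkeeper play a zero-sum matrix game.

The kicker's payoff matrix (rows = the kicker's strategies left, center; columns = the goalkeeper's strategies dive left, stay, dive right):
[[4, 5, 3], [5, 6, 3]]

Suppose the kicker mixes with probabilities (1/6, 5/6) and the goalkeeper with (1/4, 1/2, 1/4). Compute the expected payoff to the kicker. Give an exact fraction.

39/8

Against (1/4, 1/2, 1/4), each row's expected payoff is left: 17/4; center: 5.
Taking the (1/6, 5/6)-weighted average: (1/6)·(17/4) + (5/6)·(5) = 39/8.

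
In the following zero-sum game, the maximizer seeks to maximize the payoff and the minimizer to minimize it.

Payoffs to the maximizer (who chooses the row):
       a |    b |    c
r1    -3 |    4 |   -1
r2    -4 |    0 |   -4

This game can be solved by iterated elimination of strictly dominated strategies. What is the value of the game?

-3

Row r2 is strictly dominated by row r1 (-3>-4, 4>0, -1>-4); eliminate r2.
Column b is strictly dominated by a for the minimizer (-3<4); eliminate b.
Column c is strictly dominated by a for the minimizer (-3<-1); eliminate c.
Only (r1, a) remains, with payoff -3.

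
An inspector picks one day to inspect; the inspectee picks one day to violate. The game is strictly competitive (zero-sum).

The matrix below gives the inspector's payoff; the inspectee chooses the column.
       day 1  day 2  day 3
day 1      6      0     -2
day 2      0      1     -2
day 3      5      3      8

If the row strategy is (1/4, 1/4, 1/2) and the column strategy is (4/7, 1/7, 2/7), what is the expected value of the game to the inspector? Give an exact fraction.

Against (4/7, 1/7, 2/7), each row's expected payoff is day 1: 20/7; day 2: -3/7; day 3: 39/7.
Taking the (1/4, 1/4, 1/2)-weighted average: (1/4)·(20/7) + (1/4)·(-3/7) + (1/2)·(39/7) = 95/28.

95/28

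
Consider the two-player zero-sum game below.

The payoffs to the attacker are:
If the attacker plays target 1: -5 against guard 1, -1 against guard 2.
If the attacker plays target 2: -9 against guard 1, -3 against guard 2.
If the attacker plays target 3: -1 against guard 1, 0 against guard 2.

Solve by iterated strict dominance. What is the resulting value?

Row target 1 is strictly dominated by row target 3 (-1>-5, 0>-1); eliminate target 1.
Row target 2 is strictly dominated by row target 3 (-1>-9, 0>-3); eliminate target 2.
Column guard 2 is strictly dominated by guard 1 for the defender (-1<0); eliminate guard 2.
Only (target 3, guard 1) remains, with payoff -1.

-1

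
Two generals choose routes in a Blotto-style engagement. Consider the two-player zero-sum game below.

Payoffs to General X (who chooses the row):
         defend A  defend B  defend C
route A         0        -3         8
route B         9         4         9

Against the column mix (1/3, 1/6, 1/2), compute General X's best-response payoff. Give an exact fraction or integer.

route A: (0)·(1/3) + (-3)·(1/6) + (8)·(1/2) = 7/2.
route B: (9)·(1/3) + (4)·(1/6) + (9)·(1/2) = 49/6.
The best pure response is route B with expected payoff 49/6.

49/6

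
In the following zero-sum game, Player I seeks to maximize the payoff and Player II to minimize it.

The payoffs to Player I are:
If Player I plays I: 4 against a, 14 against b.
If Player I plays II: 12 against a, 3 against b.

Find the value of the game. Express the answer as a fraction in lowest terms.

156/19

Row minima are 4 and 3, so Player I's maximin is 4; column maxima are 12 and 14, so Player II's minimax is 12. These differ, so the equilibrium is in mixed strategies.
Let Player I play I with probability p. Player II is indifferent when 4p + 12(1−p) = 14p + 3(1−p), giving p = 9/19.
Let Player II play a with probability q. Player I is indifferent when 4q + 14(1−q) = 12q + 3(1−q), giving q = 11/19.
The value is 4·(11/19) + (14)·(8/19) = 156/19.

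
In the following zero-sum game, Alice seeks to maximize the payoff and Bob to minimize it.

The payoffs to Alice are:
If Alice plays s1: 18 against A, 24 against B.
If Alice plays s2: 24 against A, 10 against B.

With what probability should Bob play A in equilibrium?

7/10

Row minima are 18 and 10, so Alice's maximin is 18; column maxima are 24 and 24, so Bob's minimax is 24. These differ, so the equilibrium is in mixed strategies.
Let Bob play A with probability q. Alice is indifferent when 18q + 24(1−q) = 24q + 10(1−q), giving q = 7/10.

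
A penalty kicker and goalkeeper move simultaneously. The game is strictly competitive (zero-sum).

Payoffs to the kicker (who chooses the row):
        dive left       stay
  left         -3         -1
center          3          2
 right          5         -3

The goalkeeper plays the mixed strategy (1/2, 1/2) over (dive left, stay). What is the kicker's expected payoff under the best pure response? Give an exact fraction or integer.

5/2

left: (-3)·(1/2) + (-1)·(1/2) = -2.
center: (3)·(1/2) + (2)·(1/2) = 5/2.
right: (5)·(1/2) + (-3)·(1/2) = 1.
The best pure response is center with expected payoff 5/2.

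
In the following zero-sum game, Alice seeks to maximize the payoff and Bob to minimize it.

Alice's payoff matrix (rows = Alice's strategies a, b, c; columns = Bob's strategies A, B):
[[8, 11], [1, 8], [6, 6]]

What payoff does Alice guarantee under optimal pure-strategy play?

Row minima: 8, 1, 6 → Alice's maximin is 8.
Column maxima: 8, 11 → Bob's minimax is 8.
They coincide at (a, A), so the value is 8.

8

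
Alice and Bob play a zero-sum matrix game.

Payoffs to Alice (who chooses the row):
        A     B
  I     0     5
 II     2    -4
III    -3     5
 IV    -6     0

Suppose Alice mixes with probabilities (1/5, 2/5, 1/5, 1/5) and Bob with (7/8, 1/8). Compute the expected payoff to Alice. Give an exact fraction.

Against (7/8, 1/8), each row's expected payoff is I: 5/8; II: 5/4; III: -2; IV: -21/4.
Taking the (1/5, 2/5, 1/5, 1/5)-weighted average: (1/5)·(5/8) + (2/5)·(5/4) + (1/5)·(-2) + (1/5)·(-21/4) = -33/40.

-33/40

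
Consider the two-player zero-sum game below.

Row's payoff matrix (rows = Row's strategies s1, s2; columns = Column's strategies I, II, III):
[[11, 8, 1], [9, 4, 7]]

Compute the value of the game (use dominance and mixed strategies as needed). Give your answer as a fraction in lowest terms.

Column I is strictly dominated by II for Column (it gives Row more in every row).
The remaining 2×2 game on (s1, s2) × (II, III) has no saddle point. Let Row play s1 with probability p; indifference gives 8p + 4(1−p) = p + 7(1−p), so p = 3/10.
Similarly Column's optimal q on II is 3/5, and the value is 8·(3/5) + (1)·(2/5) = 26/5.

26/5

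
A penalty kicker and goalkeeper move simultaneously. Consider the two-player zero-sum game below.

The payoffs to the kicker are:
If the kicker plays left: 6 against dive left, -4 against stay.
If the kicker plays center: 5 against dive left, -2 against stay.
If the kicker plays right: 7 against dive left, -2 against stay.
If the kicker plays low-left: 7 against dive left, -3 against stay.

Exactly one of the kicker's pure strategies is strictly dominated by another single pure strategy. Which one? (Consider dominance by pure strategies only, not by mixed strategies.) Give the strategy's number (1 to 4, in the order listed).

Compare left with right: 7 > 6, -2 > -4.
So right strictly dominates left for the kicker; left is strictly dominated.

1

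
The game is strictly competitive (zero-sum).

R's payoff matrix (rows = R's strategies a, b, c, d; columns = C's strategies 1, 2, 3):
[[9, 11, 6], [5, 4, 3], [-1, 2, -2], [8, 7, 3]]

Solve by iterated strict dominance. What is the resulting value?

6

Column 1 is strictly dominated by 3 for C (6<9, 3<5, -2<-1, 3<8); eliminate 1.
Column 2 is strictly dominated by 3 for C (6<11, 3<4, -2<2, 3<7); eliminate 2.
Row b is strictly dominated by row a (6>3); eliminate b.
Row c is strictly dominated by row a (6>-2); eliminate c.
Row d is strictly dominated by row a (6>3); eliminate d.
Only (a, 3) remains, with payoff 6.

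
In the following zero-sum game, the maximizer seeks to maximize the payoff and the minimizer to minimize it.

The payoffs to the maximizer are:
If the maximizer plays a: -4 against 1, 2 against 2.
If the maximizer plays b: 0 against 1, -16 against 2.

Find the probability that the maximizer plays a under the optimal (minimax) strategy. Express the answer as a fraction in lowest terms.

8/11

Row minima are -4 and -16, so the maximizer's maximin is -4; column maxima are 0 and 2, so the minimizer's minimax is 0. These differ, so the equilibrium is in mixed strategies.
Let the maximizer play a with probability p. The minimizer is indifferent when −4p = 2p − 16(1−p), giving p = 8/11.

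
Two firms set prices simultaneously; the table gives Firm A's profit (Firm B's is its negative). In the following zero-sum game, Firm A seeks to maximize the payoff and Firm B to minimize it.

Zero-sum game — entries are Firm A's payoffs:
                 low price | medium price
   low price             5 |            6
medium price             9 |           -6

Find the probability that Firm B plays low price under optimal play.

3/4

Row minima are 5 and -6, so Firm A's maximin is 5; column maxima are 9 and 6, so Firm B's minimax is 6. These differ, so the equilibrium is in mixed strategies.
Let Firm B play low price with probability q. Firm A is indifferent when 5q + 6(1−q) = 9q − 6(1−q), giving q = 3/4.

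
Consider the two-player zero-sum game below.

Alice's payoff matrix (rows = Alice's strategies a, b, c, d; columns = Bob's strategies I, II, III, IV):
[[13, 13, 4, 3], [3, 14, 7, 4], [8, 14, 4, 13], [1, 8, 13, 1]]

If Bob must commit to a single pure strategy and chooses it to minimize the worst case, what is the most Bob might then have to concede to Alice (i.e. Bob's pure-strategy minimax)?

The worst case (largest entry) in each column is I: 13, II: 14, III: 13, IV: 13.
The best (smallest) of these is 13.

13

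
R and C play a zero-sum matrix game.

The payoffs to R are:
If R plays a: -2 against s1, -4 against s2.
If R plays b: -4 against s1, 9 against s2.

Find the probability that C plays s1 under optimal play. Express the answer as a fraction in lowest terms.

Row minima are -4 and -4, so R's maximin is -4; column maxima are -2 and 9, so C's minimax is -2. These differ, so the equilibrium is in mixed strategies.
Let C play s1 with probability q. R is indifferent when −2q − 4(1−q) = −4q + 9(1−q), giving q = 13/15.

13/15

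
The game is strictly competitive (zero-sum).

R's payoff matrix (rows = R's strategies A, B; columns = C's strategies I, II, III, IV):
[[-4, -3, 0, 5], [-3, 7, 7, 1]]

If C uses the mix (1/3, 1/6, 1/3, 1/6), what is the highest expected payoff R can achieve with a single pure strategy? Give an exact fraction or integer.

A: (-4)·(1/3) + (-3)·(1/6) + (0)·(1/3) + (5)·(1/6) = -1.
B: (-3)·(1/3) + (7)·(1/6) + (7)·(1/3) + (1)·(1/6) = 8/3.
The best pure response is B with expected payoff 8/3.

8/3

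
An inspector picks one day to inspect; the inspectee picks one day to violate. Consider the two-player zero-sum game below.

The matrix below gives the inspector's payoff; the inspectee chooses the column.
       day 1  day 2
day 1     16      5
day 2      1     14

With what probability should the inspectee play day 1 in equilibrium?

3/8

Row minima are 5 and 1, so the inspector's maximin is 5; column maxima are 16 and 14, so the inspectee's minimax is 14. These differ, so the equilibrium is in mixed strategies.
Let the inspectee play day 1 with probability q. The inspector is indifferent when 16q + 5(1−q) = q + 14(1−q), giving q = 3/8.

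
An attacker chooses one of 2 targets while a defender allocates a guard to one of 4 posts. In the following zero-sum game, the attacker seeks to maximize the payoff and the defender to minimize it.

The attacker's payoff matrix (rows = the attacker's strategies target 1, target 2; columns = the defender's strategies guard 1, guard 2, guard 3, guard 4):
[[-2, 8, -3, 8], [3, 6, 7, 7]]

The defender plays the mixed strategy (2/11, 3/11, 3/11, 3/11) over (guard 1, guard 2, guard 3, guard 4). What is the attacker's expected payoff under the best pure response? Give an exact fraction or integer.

6

target 1: (-2)·(2/11) + (8)·(3/11) + (-3)·(3/11) + (8)·(3/11) = 35/11.
target 2: (3)·(2/11) + (6)·(3/11) + (7)·(3/11) + (7)·(3/11) = 6.
The best pure response is target 2 with expected payoff 6.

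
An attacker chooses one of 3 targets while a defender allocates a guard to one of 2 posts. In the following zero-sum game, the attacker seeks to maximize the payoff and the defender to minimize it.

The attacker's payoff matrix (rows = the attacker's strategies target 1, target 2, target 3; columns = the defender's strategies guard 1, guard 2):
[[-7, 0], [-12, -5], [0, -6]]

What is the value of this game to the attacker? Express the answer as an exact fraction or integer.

Row target 2 is strictly dominated by row target 1, so the attacker never plays it.
The remaining 2×2 game on (target 1, target 3) × (guard 1, guard 2) has no saddle point. Let the attacker play target 1 with probability p; indifference gives −7p = −6(1−p), so p = 6/13.
Similarly the defender's optimal q on guard 1 is 6/13, and the value is -7·(6/13) + (0)·(7/13) = -42/13.

-42/13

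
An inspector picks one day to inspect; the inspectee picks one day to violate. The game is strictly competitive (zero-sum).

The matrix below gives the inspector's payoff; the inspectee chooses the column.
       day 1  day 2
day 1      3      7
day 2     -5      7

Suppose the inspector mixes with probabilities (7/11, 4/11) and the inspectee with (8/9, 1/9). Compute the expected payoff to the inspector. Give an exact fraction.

85/99

Against (8/9, 1/9), each row's expected payoff is day 1: 31/9; day 2: -11/3.
Taking the (7/11, 4/11)-weighted average: (7/11)·(31/9) + (4/11)·(-11/3) = 85/99.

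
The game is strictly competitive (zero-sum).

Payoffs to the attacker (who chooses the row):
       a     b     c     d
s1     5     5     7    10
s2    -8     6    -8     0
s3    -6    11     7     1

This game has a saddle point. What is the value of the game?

Row minima: 5, -8, -6 → the attacker's maximin is 5.
Column maxima: 5, 11, 7, 10 → the defender's minimax is 5.
They coincide at (s1, a), so the value is 5.

5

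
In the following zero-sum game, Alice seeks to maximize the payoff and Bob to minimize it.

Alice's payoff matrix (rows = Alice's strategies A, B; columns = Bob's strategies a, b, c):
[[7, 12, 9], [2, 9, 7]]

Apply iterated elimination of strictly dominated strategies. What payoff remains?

Column b is strictly dominated by a for Bob (7<12, 2<9); eliminate b.
Row B is strictly dominated by row A (7>2, 9>7); eliminate B.
Column c is strictly dominated by a for Bob (7<9); eliminate c.
Only (A, a) remains, with payoff 7.

7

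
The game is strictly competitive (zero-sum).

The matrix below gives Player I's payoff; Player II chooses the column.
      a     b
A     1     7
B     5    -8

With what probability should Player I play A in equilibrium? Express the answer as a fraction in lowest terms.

Row minima are 1 and -8, so Player I's maximin is 1; column maxima are 5 and 7, so Player II's minimax is 5. These differ, so the equilibrium is in mixed strategies.
Let Player I play A with probability p. Player II is indifferent when p + 5(1−p) = 7p − 8(1−p), giving p = 13/19.

13/19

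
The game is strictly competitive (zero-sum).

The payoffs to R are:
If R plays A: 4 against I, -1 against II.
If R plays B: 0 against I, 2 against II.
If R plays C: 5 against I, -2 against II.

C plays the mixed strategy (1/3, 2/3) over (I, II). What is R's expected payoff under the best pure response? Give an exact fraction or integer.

4/3

A: (4)·(1/3) + (-1)·(2/3) = 2/3.
B: (0)·(1/3) + (2)·(2/3) = 4/3.
C: (5)·(1/3) + (-2)·(2/3) = 1/3.
The best pure response is B with expected payoff 4/3.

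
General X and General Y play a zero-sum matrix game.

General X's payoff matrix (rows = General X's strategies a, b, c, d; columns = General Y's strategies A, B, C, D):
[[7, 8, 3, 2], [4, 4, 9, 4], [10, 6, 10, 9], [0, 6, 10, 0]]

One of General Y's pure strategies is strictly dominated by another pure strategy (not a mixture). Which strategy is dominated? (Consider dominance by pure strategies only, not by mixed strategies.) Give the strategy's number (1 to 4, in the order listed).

General Y prefers columns that give General X less. Compare C with D: 2 < 3, 4 < 9, 9 < 10, 0 < 10.
So D strictly dominates C for General Y; C is strictly dominated.

3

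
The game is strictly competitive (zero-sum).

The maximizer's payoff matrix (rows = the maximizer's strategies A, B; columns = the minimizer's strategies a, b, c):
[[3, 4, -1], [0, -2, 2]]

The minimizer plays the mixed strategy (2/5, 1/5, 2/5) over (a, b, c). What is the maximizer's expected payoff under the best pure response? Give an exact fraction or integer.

A: (3)·(2/5) + (4)·(1/5) + (-1)·(2/5) = 8/5.
B: (0)·(2/5) + (-2)·(1/5) + (2)·(2/5) = 2/5.
The best pure response is A with expected payoff 8/5.

8/5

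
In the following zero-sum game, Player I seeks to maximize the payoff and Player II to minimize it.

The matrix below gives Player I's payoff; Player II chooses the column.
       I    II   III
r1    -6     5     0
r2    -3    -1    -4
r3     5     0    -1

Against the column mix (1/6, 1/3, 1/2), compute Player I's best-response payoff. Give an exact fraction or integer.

r1: (-6)·(1/6) + (5)·(1/3) + (0)·(1/2) = 2/3.
r2: (-3)·(1/6) + (-1)·(1/3) + (-4)·(1/2) = -17/6.
r3: (5)·(1/6) + (0)·(1/3) + (-1)·(1/2) = 1/3.
The best pure response is r1 with expected payoff 2/3.

2/3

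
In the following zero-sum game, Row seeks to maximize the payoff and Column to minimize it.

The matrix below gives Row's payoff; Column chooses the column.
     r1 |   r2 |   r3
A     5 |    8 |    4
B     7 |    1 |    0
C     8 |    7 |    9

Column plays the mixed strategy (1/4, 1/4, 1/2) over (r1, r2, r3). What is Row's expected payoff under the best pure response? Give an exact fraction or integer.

33/4

A: (5)·(1/4) + (8)·(1/4) + (4)·(1/2) = 21/4.
B: (7)·(1/4) + (1)·(1/4) + (0)·(1/2) = 2.
C: (8)·(1/4) + (7)·(1/4) + (9)·(1/2) = 33/4.
The best pure response is C with expected payoff 33/4.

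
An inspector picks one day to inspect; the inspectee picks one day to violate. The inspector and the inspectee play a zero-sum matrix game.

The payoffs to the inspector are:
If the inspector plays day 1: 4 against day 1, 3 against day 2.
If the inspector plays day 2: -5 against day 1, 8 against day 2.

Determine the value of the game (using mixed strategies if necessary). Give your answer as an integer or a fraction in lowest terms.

Row minima are 3 and -5, so the inspector's maximin is 3; column maxima are 4 and 8, so the inspectee's minimax is 4. These differ, so the equilibrium is in mixed strategies.
Let the inspector play day 1 with probability p. The inspectee is indifferent when 4p − 5(1−p) = 3p + 8(1−p), giving p = 13/14.
Let the inspectee play day 1 with probability q. The inspector is indifferent when 4q + 3(1−q) = −5q + 8(1−q), giving q = 5/14.
The value is 4·(5/14) + (3)·(9/14) = 47/14.

47/14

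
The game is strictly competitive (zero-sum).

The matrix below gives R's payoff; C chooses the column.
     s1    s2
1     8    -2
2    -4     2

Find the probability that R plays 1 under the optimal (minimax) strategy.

3/8

Row minima are -2 and -4, so R's maximin is -2; column maxima are 8 and 2, so C's minimax is 2. These differ, so the equilibrium is in mixed strategies.
Let R play 1 with probability p. C is indifferent when 8p − 4(1−p) = −2p + 2(1−p), giving p = 3/8.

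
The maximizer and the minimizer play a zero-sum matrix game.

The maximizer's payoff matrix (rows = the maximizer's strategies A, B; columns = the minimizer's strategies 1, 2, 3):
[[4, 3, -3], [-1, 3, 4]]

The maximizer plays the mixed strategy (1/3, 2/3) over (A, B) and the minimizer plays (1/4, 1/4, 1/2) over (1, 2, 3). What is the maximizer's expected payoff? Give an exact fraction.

7/4

Against (1/4, 1/4, 1/2), each row's expected payoff is A: 1/4; B: 5/2.
Taking the (1/3, 2/3)-weighted average: (1/3)·(1/4) + (2/3)·(5/2) = 7/4.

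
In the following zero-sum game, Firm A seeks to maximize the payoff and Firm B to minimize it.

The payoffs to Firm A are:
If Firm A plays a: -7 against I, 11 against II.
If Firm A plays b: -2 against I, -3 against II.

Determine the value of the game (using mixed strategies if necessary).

-43/19

Row minima are -7 and -3, so Firm A's maximin is -3; column maxima are -2 and 11, so Firm B's minimax is -2. These differ, so the equilibrium is in mixed strategies.
Let Firm A play a with probability p. Firm B is indifferent when −7p − 2(1−p) = 11p − 3(1−p), giving p = 1/19.
Let Firm B play I with probability q. Firm A is indifferent when −7q + 11(1−q) = −2q − 3(1−q), giving q = 14/19.
The value is -7·(14/19) + (11)·(5/19) = -43/19.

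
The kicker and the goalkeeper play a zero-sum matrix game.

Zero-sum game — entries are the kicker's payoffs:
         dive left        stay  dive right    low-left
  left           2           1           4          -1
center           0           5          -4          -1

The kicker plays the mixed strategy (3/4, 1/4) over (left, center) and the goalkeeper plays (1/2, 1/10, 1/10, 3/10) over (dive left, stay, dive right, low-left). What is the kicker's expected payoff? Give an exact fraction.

17/20

Against (1/2, 1/10, 1/10, 3/10), each row's expected payoff is left: 6/5; center: -1/5.
Taking the (3/4, 1/4)-weighted average: (3/4)·(6/5) + (1/4)·(-1/5) = 17/20.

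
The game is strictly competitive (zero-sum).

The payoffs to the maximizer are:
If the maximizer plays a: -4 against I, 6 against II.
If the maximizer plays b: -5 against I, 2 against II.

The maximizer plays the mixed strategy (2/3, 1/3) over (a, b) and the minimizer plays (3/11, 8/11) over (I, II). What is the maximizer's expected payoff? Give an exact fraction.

Against (3/11, 8/11), each row's expected payoff is a: 36/11; b: 1/11.
Taking the (2/3, 1/3)-weighted average: (2/3)·(36/11) + (1/3)·(1/11) = 73/33.

73/33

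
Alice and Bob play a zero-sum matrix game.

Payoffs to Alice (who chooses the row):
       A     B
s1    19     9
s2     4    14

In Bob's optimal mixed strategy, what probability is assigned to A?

Row minima are 9 and 4, so Alice's maximin is 9; column maxima are 19 and 14, so Bob's minimax is 14. These differ, so the equilibrium is in mixed strategies.
Let Bob play A with probability q. Alice is indifferent when 19q + 9(1−q) = 4q + 14(1−q), giving q = 1/4.

1/4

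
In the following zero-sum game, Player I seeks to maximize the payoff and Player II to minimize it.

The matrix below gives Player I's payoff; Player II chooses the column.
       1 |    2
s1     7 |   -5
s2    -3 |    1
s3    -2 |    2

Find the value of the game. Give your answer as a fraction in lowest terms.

1/4

Row s2 is strictly dominated by row s3, so Player I never plays it.
The remaining 2×2 game on (s1, s3) × (1, 2) has no saddle point. Let Player I play s1 with probability p; indifference gives 7p − 2(1−p) = −5p + 2(1−p), so p = 1/4.
Similarly Player II's optimal q on 1 is 7/16, and the value is 7·(7/16) + (-5)·(9/16) = 1/4.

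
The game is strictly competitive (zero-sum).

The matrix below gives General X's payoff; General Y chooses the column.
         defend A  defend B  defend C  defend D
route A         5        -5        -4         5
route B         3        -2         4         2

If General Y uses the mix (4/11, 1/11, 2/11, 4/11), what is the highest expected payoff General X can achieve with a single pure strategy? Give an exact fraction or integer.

route A: (5)·(4/11) + (-5)·(1/11) + (-4)·(2/11) + (5)·(4/11) = 27/11.
route B: (3)·(4/11) + (-2)·(1/11) + (4)·(2/11) + (2)·(4/11) = 26/11.
The best pure response is route A with expected payoff 27/11.

27/11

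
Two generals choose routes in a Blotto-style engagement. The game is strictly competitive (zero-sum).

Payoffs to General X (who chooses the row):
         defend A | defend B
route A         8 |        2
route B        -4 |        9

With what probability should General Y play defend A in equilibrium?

7/19

Row minima are 2 and -4, so General X's maximin is 2; column maxima are 8 and 9, so General Y's minimax is 8. These differ, so the equilibrium is in mixed strategies.
Let General Y play defend A with probability q. General X is indifferent when 8q + 2(1−q) = −4q + 9(1−q), giving q = 7/19.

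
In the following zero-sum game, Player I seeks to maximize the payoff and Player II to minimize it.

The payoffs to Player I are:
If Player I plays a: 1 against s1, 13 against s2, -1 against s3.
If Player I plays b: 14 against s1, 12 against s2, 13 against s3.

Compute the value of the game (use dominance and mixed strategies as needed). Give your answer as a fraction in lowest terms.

Column s1 is strictly dominated by s3 for Player II (it gives Player I more in every row).
The remaining 2×2 game on (a, b) × (s2, s3) has no saddle point. Let Player I play a with probability p; indifference gives 13p + 12(1−p) = −p + 13(1−p), so p = 1/15.
Similarly Player II's optimal q on s2 is 14/15, and the value is 13·(14/15) + (-1)·(1/15) = 181/15.

181/15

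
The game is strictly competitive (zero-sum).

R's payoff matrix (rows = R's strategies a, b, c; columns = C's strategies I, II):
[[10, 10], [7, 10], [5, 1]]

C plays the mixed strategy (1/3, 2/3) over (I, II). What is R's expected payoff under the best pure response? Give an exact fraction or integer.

10

a: (10)·(1/3) + (10)·(2/3) = 10.
b: (7)·(1/3) + (10)·(2/3) = 9.
c: (5)·(1/3) + (1)·(2/3) = 7/3.
The best pure response is a with expected payoff 10.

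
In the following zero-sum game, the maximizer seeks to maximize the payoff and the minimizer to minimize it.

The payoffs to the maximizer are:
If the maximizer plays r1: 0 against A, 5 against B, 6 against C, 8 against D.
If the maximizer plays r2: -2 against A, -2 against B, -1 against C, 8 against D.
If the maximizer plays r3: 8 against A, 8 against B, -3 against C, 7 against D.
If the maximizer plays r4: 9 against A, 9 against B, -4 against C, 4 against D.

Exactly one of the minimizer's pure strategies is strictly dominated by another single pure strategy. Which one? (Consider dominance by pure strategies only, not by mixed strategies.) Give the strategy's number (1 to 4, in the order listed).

4

The minimizer prefers columns that give the maximizer less. Compare D with C: 6 < 8, -1 < 8, -3 < 7, -4 < 4.
So C strictly dominates D for the minimizer; D is strictly dominated.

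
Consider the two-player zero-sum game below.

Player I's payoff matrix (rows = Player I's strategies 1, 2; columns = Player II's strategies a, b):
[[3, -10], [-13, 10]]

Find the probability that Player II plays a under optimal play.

Row minima are -10 and -13, so Player I's maximin is -10; column maxima are 3 and 10, so Player II's minimax is 3. These differ, so the equilibrium is in mixed strategies.
Let Player II play a with probability q. Player I is indifferent when 3q − 10(1−q) = −13q + 10(1−q), giving q = 5/9.

5/9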